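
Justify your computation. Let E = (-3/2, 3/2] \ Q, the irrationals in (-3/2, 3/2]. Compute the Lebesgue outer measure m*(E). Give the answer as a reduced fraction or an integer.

The interval I = (-3/2, 3/2] has m(I) = 3/2 - (-3/2) = 3 (endpoints are measure-zero, so open/closed/half-open agree). Write I = (I cap Q) u (I \ Q). The rationals in I are countable, so m*(I cap Q) = 0 (cover each rational by intervals whose total length is arbitrarily small). By countable subadditivity m*(I) <= m*(I cap Q) + m*(I \ Q), hence m*(I \ Q) >= m(I) = 3. The reverse inequality m*(I \ Q) <= m*(I) = 3 is trivial since (I \ Q) is a subset of I. Therefore m*(I \ Q) = 3.

3


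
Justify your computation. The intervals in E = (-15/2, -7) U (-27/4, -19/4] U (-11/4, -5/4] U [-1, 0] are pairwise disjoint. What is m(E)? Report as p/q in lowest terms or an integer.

For pairwise disjoint intervals, m(union_i I_i) = sum_i m(I_i),
and m is invariant under swapping open/closed endpoints (single points have measure 0).
So m(E) = sum_i (b_i - a_i).
  I_1 has length -7 - (-15/2) = 1/2.
  I_2 has length -19/4 - (-27/4) = 2.
  I_3 has length -5/4 - (-11/4) = 3/2.
  I_4 has length 0 - (-1) = 1.
Summing:
  m(E) = 1/2 + 2 + 3/2 + 1 = 5.

5


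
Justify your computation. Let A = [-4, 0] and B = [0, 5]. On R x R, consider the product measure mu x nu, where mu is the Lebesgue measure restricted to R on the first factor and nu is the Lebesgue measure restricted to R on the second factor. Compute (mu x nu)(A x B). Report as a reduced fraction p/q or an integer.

For a measurable rectangle A x B, the product measure satisfies
  (mu x nu)(A x B) = mu(A) * nu(B).
  mu(A) = 4.
  nu(B) = 5.
  (mu x nu)(A x B) = 4 * 5 = 20.

20


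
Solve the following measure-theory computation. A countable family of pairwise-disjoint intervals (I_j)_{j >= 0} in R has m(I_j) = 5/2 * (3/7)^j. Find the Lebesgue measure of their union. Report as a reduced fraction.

By countable additivity of the Lebesgue measure on pairwise disjoint measurable sets,
  m(union_{j >= 0} I_j) = sum_{j >= 0} m(I_j) = sum_{j >= 0} a * r^j,
  with a = 5/2 and r = 3/7.
Since 0 < r = 3/7 < 1, the geometric series converges:
  sum_{j >= 0} a * r^j = a / (1 - r).
  = 5/2 / (1 - 3/7)
  = 5/2 / (4/7)
  = 35/8.

35/8


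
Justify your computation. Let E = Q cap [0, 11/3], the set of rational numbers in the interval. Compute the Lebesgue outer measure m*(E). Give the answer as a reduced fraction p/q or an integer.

The set Q cap [0, 11/3] is countable (a subset of the countable set Q). Lebesgue outer measure of any countable set is 0: each singleton {q} has m*({q}) = 0, and by countable subadditivity m*(union_k {q_k}) <= sum_k m*({q_k}) = sum_k 0 = 0. The reverse inequality m*(E) >= 0 is automatic. So m*(Q cap [0, 11/3]) = 0.

0


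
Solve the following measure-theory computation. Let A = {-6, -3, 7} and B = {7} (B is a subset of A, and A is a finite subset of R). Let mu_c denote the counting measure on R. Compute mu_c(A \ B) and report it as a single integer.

Counting measure assigns mu_c(E) = |E| (number of elements) when E is finite. For B subset A, A \ B is the set of elements of A not in B, so |A \ B| = |A| - |B|.
|A| = 3, |B| = 1, so mu_c(A \ B) = 3 - 1 = 2.

2


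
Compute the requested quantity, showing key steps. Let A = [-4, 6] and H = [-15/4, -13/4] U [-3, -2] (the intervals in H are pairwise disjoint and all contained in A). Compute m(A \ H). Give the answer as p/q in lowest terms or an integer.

The ambient interval has length m(A) = 6 - (-4) = 10.
Since the holes are disjoint and sit inside A, by finite additivity
  m(H) = sum_i (b_i - a_i), and m(A \ H) = m(A) - m(H).
Computing the hole measures:
  m(H_1) = -13/4 - (-15/4) = 1/2.
  m(H_2) = -2 - (-3) = 1.
Summed: m(H) = 1/2 + 1 = 3/2.
So m(A \ H) = 10 - 3/2 = 17/2.

17/2


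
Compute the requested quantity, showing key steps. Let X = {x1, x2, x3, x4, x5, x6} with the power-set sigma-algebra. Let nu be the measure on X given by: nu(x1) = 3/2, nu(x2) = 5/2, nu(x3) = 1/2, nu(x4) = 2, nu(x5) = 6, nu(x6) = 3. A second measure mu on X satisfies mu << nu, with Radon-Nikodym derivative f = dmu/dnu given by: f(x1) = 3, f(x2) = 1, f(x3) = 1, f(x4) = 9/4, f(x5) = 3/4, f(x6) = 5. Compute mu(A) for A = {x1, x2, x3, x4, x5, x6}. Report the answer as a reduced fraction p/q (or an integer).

By the defining property of the Radon-Nikodym derivative, for every measurable set A,
  mu(A) = integral_A f dnu.
Since nu is a discrete measure concentrated on the atoms of X, the integral over A reduces to the sum
  mu(A) = sum_{x in A} f(x) * nu({x}).
Computing each term:
  x1: f(x1) * nu(x1) = 3 * 3/2 = 9/2.
  x2: f(x2) * nu(x2) = 1 * 5/2 = 5/2.
  x3: f(x3) * nu(x3) = 1 * 1/2 = 1/2.
  x4: f(x4) * nu(x4) = 9/4 * 2 = 9/2.
  x5: f(x5) * nu(x5) = 3/4 * 6 = 9/2.
  x6: f(x6) * nu(x6) = 5 * 3 = 15.
Summing: mu(A) = 9/2 + 5/2 + 1/2 + 9/2 + 9/2 + 15 = 63/2.

63/2


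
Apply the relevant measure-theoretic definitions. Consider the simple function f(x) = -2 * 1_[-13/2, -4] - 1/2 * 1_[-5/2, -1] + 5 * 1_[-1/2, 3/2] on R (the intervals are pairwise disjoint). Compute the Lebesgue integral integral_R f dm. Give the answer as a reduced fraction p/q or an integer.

For a simple function f = sum_i c_i * 1_{A_i} with disjoint A_i,
  integral f dm = sum_i c_i * m(A_i).
Lengths of the A_i:
  m(A_1) = -4 - (-13/2) = 5/2.
  m(A_2) = -1 - (-5/2) = 3/2.
  m(A_3) = 3/2 - (-1/2) = 2.
Contributions c_i * m(A_i):
  (-2) * (5/2) = -5.
  (-1/2) * (3/2) = -3/4.
  (5) * (2) = 10.
Total: -5 - 3/4 + 10 = 17/4.

17/4


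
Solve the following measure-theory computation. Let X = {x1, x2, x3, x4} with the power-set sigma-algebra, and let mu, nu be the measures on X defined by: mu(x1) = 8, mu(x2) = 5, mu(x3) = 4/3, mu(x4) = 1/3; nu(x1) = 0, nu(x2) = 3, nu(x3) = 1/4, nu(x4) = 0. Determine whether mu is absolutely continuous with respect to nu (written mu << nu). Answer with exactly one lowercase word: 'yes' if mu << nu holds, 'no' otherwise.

mu << nu means: every nu-null measurable set is also mu-null; equivalently, for every atom x, if nu({x}) = 0 then mu({x}) = 0.
Checking each atom:
  x1: nu = 0, mu = 8 > 0 -> violates mu << nu.
  x2: nu = 3 > 0 -> no constraint.
  x3: nu = 1/4 > 0 -> no constraint.
  x4: nu = 0, mu = 1/3 > 0 -> violates mu << nu.
The atom(s) x1, x4 violate the condition (nu = 0 but mu > 0). Therefore mu is NOT absolutely continuous w.r.t. nu.

no


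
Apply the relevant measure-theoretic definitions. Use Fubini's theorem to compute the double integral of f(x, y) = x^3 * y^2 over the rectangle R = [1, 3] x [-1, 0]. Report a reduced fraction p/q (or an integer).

f(x, y) is a tensor product of a function of x and a function of y, and both factors are bounded continuous (hence Lebesgue integrable) on the rectangle, so Fubini's theorem applies:
  integral_R f d(m x m) = (integral_a1^b1 x^3 dx) * (integral_a2^b2 y^2 dy).
Inner integral in x: integral_{1}^{3} x^3 dx = (3^4 - 1^4)/4
  = 20.
Inner integral in y: integral_{-1}^{0} y^2 dy = (0^3 - (-1)^3)/3
  = 1/3.
Product: (20) * (1/3) = 20/3.

20/3


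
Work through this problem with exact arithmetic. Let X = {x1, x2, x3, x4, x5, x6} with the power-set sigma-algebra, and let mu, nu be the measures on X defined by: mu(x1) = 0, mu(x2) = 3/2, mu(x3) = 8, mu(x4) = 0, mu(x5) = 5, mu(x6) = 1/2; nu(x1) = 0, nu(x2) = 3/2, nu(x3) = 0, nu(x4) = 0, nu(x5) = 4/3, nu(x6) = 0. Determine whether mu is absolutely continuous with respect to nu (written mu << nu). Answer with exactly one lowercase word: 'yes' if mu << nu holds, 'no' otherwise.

mu << nu means: every nu-null measurable set is also mu-null; equivalently, for every atom x, if nu({x}) = 0 then mu({x}) = 0.
Checking each atom:
  x1: nu = 0, mu = 0 -> consistent with mu << nu.
  x2: nu = 3/2 > 0 -> no constraint.
  x3: nu = 0, mu = 8 > 0 -> violates mu << nu.
  x4: nu = 0, mu = 0 -> consistent with mu << nu.
  x5: nu = 4/3 > 0 -> no constraint.
  x6: nu = 0, mu = 1/2 > 0 -> violates mu << nu.
The atom(s) x3, x6 violate the condition (nu = 0 but mu > 0). Therefore mu is NOT absolutely continuous w.r.t. nu.

no


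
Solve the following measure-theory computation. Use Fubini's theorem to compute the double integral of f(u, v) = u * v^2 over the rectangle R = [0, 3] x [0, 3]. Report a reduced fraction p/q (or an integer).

f(u, v) is a tensor product of a function of u and a function of v, and both factors are bounded continuous (hence Lebesgue integrable) on the rectangle, so Fubini's theorem applies:
  integral_R f d(m x m) = (integral_a1^b1 u du) * (integral_a2^b2 v^2 dv).
Inner integral in u: integral_{0}^{3} u du = (3^2 - 0^2)/2
  = 9/2.
Inner integral in v: integral_{0}^{3} v^2 dv = (3^3 - 0^3)/3
  = 9.
Product: (9/2) * (9) = 81/2.

81/2


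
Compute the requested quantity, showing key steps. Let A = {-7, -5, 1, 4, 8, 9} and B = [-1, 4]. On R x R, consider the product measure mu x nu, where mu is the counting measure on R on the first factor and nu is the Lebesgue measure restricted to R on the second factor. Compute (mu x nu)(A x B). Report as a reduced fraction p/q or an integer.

For a measurable rectangle A x B, the product measure satisfies
  (mu x nu)(A x B) = mu(A) * nu(B).
  mu(A) = 6.
  nu(B) = 5.
  (mu x nu)(A x B) = 6 * 5 = 30.

30


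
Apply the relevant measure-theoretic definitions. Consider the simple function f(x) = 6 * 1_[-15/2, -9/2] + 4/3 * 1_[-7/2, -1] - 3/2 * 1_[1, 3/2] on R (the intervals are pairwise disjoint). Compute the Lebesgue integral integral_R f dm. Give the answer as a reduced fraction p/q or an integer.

For a simple function f = sum_i c_i * 1_{A_i} with disjoint A_i,
  integral f dm = sum_i c_i * m(A_i).
Lengths of the A_i:
  m(A_1) = -9/2 - (-15/2) = 3.
  m(A_2) = -1 - (-7/2) = 5/2.
  m(A_3) = 3/2 - 1 = 1/2.
Contributions c_i * m(A_i):
  (6) * (3) = 18.
  (4/3) * (5/2) = 10/3.
  (-3/2) * (1/2) = -3/4.
Total: 18 + 10/3 - 3/4 = 247/12.

247/12


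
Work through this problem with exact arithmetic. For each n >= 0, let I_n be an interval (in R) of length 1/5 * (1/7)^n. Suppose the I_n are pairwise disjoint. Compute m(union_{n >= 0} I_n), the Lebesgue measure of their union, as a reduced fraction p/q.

By countable additivity of the Lebesgue measure on pairwise disjoint measurable sets,
  m(union_{n >= 0} I_n) = sum_{n >= 0} m(I_n) = sum_{n >= 0} a * r^n,
  with a = 1/5 and r = 1/7.
Since 0 < r = 1/7 < 1, the geometric series converges:
  sum_{n >= 0} a * r^n = a / (1 - r).
  = 1/5 / (1 - 1/7)
  = 1/5 / (6/7)
  = 7/30.

7/30


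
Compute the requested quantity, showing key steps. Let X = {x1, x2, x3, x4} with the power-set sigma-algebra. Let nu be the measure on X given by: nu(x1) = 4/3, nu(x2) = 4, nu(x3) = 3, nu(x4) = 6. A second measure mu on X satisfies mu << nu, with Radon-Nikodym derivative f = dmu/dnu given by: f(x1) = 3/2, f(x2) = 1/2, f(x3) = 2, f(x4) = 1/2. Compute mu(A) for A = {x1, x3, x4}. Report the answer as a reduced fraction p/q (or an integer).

By the defining property of the Radon-Nikodym derivative, for every measurable set A,
  mu(A) = integral_A f dnu.
Since nu is a discrete measure concentrated on the atoms of X, the integral over A reduces to the sum
  mu(A) = sum_{x in A} f(x) * nu({x}).
Computing each term:
  x1: f(x1) * nu(x1) = 3/2 * 4/3 = 2.
  x3: f(x3) * nu(x3) = 2 * 3 = 6.
  x4: f(x4) * nu(x4) = 1/2 * 6 = 3.
Summing: mu(A) = 2 + 6 + 3 = 11.

11


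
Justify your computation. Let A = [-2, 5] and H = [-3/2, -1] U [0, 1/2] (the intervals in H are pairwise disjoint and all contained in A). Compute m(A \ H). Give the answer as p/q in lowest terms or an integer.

The ambient interval has length m(A) = 5 - (-2) = 7.
Since the holes are disjoint and sit inside A, by finite additivity
  m(H) = sum_i (b_i - a_i), and m(A \ H) = m(A) - m(H).
Computing the hole measures:
  m(H_1) = -1 - (-3/2) = 1/2.
  m(H_2) = 1/2 - 0 = 1/2.
Summed: m(H) = 1/2 + 1/2 = 1.
So m(A \ H) = 7 - 1 = 6.

6


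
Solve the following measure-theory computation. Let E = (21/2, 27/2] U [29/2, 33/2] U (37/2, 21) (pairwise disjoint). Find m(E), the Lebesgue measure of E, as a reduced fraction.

For pairwise disjoint intervals, m(union_i I_i) = sum_i m(I_i),
and m is invariant under swapping open/closed endpoints (single points have measure 0).
So m(E) = sum_i (b_i - a_i).
  I_1 has length 27/2 - 21/2 = 3.
  I_2 has length 33/2 - 29/2 = 2.
  I_3 has length 21 - 37/2 = 5/2.
Summing:
  m(E) = 3 + 2 + 5/2 = 15/2.

15/2


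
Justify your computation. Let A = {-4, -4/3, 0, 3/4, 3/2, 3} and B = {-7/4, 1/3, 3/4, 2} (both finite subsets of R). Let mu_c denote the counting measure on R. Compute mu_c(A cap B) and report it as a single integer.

Counting measure on a finite set equals cardinality. mu_c(A cap B) = |A cap B| (elements appearing in both).
Enumerating the elements of A that also lie in B gives 1 element(s).
So mu_c(A cap B) = 1.

1


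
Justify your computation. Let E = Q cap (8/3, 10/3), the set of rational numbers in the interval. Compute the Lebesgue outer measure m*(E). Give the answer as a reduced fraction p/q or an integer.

The set Q cap (8/3, 10/3) is countable (a subset of the countable set Q). Lebesgue outer measure of any countable set is 0: each singleton {q} has m*({q}) = 0, and by countable subadditivity m*(union_k {q_k}) <= sum_k m*({q_k}) = sum_k 0 = 0. The reverse inequality m*(E) >= 0 is automatic. So m*(Q cap (8/3, 10/3)) = 0.

0


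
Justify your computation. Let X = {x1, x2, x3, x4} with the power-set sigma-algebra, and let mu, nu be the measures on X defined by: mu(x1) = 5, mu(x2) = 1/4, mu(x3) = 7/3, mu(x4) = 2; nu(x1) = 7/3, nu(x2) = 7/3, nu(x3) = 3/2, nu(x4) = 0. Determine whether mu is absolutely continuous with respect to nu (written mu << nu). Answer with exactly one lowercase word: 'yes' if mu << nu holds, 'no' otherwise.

mu << nu means: every nu-null measurable set is also mu-null; equivalently, for every atom x, if nu({x}) = 0 then mu({x}) = 0.
Checking each atom:
  x1: nu = 7/3 > 0 -> no constraint.
  x2: nu = 7/3 > 0 -> no constraint.
  x3: nu = 3/2 > 0 -> no constraint.
  x4: nu = 0, mu = 2 > 0 -> violates mu << nu.
The atom(s) x4 violate the condition (nu = 0 but mu > 0). Therefore mu is NOT absolutely continuous w.r.t. nu.

no


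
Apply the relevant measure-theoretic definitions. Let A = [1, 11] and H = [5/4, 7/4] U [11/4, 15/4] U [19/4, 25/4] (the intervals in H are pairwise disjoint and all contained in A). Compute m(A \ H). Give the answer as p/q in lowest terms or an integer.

The ambient interval has length m(A) = 11 - 1 = 10.
Since the holes are disjoint and sit inside A, by finite additivity
  m(H) = sum_i (b_i - a_i), and m(A \ H) = m(A) - m(H).
Computing the hole measures:
  m(H_1) = 7/4 - 5/4 = 1/2.
  m(H_2) = 15/4 - 11/4 = 1.
  m(H_3) = 25/4 - 19/4 = 3/2.
Summed: m(H) = 1/2 + 1 + 3/2 = 3.
So m(A \ H) = 10 - 3 = 7.

7


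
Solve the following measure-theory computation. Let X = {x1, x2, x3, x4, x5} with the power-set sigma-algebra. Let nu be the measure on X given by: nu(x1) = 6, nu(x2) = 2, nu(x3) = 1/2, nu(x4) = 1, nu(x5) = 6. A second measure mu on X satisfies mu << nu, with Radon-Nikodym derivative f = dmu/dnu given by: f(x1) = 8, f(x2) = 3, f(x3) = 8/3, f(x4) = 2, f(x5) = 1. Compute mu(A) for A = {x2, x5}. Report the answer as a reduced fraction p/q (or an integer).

By the defining property of the Radon-Nikodym derivative, for every measurable set A,
  mu(A) = integral_A f dnu.
Since nu is a discrete measure concentrated on the atoms of X, the integral over A reduces to the sum
  mu(A) = sum_{x in A} f(x) * nu({x}).
Computing each term:
  x2: f(x2) * nu(x2) = 3 * 2 = 6.
  x5: f(x5) * nu(x5) = 1 * 6 = 6.
Summing: mu(A) = 6 + 6 = 12.

12


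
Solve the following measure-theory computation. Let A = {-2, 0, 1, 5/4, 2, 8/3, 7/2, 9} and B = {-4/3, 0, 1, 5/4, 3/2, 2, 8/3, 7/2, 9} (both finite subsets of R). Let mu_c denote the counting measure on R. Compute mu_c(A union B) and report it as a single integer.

Counting measure on a finite set equals cardinality. By inclusion-exclusion, |A union B| = |A| + |B| - |A cap B|.
|A| = 8, |B| = 9, |A cap B| = 7.
So mu_c(A union B) = 8 + 9 - 7 = 10.

10


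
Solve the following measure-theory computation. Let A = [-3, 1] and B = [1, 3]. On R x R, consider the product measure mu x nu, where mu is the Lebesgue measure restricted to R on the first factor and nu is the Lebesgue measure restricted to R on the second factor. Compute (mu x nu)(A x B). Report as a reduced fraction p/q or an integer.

For a measurable rectangle A x B, the product measure satisfies
  (mu x nu)(A x B) = mu(A) * nu(B).
  mu(A) = 4.
  nu(B) = 2.
  (mu x nu)(A x B) = 4 * 2 = 8.

8


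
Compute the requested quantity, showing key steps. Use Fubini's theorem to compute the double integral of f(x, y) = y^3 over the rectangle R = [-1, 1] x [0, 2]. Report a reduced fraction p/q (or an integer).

f(x, y) is a tensor product of a function of x and a function of y, and both factors are bounded continuous (hence Lebesgue integrable) on the rectangle, so Fubini's theorem applies:
  integral_R f d(m x m) = (integral_a1^b1 1 dx) * (integral_a2^b2 y^3 dy).
Inner integral in x: integral_{-1}^{1} 1 dx = (1^1 - (-1)^1)/1
  = 2.
Inner integral in y: integral_{0}^{2} y^3 dy = (2^4 - 0^4)/4
  = 4.
Product: (2) * (4) = 8.

8


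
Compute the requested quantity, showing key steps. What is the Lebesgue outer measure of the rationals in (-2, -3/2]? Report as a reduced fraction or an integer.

The set Q cap (-2, -3/2] is countable (a subset of the countable set Q). Lebesgue outer measure of any countable set is 0: each singleton {q} has m*({q}) = 0, and by countable subadditivity m*(union_k {q_k}) <= sum_k m*({q_k}) = sum_k 0 = 0. The reverse inequality m*(E) >= 0 is automatic. So m*(Q cap (-2, -3/2]) = 0.

0


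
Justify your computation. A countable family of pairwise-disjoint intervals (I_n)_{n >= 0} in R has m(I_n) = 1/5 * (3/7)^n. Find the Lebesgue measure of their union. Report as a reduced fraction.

By countable additivity of the Lebesgue measure on pairwise disjoint measurable sets,
  m(union_{n >= 0} I_n) = sum_{n >= 0} m(I_n) = sum_{n >= 0} a * r^n,
  with a = 1/5 and r = 3/7.
Since 0 < r = 3/7 < 1, the geometric series converges:
  sum_{n >= 0} a * r^n = a / (1 - r).
  = 1/5 / (1 - 3/7)
  = 1/5 / (4/7)
  = 7/20.

7/20


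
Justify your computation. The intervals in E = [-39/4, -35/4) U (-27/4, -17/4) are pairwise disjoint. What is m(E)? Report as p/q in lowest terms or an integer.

For pairwise disjoint intervals, m(union_i I_i) = sum_i m(I_i),
and m is invariant under swapping open/closed endpoints (single points have measure 0).
So m(E) = sum_i (b_i - a_i).
  I_1 has length -35/4 - (-39/4) = 1.
  I_2 has length -17/4 - (-27/4) = 5/2.
Summing:
  m(E) = 1 + 5/2 = 7/2.

7/2


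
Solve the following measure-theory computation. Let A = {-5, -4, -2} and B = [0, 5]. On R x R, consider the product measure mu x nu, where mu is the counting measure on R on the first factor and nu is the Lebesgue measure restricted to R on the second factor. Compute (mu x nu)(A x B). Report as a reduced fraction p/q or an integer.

For a measurable rectangle A x B, the product measure satisfies
  (mu x nu)(A x B) = mu(A) * nu(B).
  mu(A) = 3.
  nu(B) = 5.
  (mu x nu)(A x B) = 3 * 5 = 15.

15


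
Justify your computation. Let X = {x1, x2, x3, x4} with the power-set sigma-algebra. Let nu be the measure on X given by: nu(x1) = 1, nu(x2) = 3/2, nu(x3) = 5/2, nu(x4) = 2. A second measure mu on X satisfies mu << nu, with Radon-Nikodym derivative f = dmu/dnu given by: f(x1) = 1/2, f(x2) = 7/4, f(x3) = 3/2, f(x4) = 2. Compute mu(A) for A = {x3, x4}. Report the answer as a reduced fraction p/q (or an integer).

By the defining property of the Radon-Nikodym derivative, for every measurable set A,
  mu(A) = integral_A f dnu.
Since nu is a discrete measure concentrated on the atoms of X, the integral over A reduces to the sum
  mu(A) = sum_{x in A} f(x) * nu({x}).
Computing each term:
  x3: f(x3) * nu(x3) = 3/2 * 5/2 = 15/4.
  x4: f(x4) * nu(x4) = 2 * 2 = 4.
Summing: mu(A) = 15/4 + 4 = 31/4.

31/4


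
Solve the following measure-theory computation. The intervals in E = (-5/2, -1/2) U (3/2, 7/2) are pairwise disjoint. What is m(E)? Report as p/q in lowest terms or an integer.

For pairwise disjoint intervals, m(union_i I_i) = sum_i m(I_i),
and m is invariant under swapping open/closed endpoints (single points have measure 0).
So m(E) = sum_i (b_i - a_i).
  I_1 has length -1/2 - (-5/2) = 2.
  I_2 has length 7/2 - 3/2 = 2.
Summing:
  m(E) = 2 + 2 = 4.

4


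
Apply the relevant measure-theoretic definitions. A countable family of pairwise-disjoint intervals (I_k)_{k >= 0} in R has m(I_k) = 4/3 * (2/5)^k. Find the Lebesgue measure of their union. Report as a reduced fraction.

By countable additivity of the Lebesgue measure on pairwise disjoint measurable sets,
  m(union_{k >= 0} I_k) = sum_{k >= 0} m(I_k) = sum_{k >= 0} a * r^k,
  with a = 4/3 and r = 2/5.
Since 0 < r = 2/5 < 1, the geometric series converges:
  sum_{k >= 0} a * r^k = a / (1 - r).
  = 4/3 / (1 - 2/5)
  = 4/3 / (3/5)
  = 20/9.

20/9


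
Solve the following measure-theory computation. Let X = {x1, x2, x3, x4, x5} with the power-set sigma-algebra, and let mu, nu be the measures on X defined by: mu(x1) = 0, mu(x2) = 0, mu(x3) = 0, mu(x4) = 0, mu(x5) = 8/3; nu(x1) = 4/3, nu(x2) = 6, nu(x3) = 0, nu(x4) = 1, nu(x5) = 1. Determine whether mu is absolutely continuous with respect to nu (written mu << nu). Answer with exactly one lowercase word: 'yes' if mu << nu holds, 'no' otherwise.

mu << nu means: every nu-null measurable set is also mu-null; equivalently, for every atom x, if nu({x}) = 0 then mu({x}) = 0.
Checking each atom:
  x1: nu = 4/3 > 0 -> no constraint.
  x2: nu = 6 > 0 -> no constraint.
  x3: nu = 0, mu = 0 -> consistent with mu << nu.
  x4: nu = 1 > 0 -> no constraint.
  x5: nu = 1 > 0 -> no constraint.
No atom violates the condition. Therefore mu << nu.

yes


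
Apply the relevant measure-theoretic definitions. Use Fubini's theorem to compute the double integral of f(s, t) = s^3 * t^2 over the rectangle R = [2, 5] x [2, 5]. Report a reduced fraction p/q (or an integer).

f(s, t) is a tensor product of a function of s and a function of t, and both factors are bounded continuous (hence Lebesgue integrable) on the rectangle, so Fubini's theorem applies:
  integral_R f d(m x m) = (integral_a1^b1 s^3 ds) * (integral_a2^b2 t^2 dt).
Inner integral in s: integral_{2}^{5} s^3 ds = (5^4 - 2^4)/4
  = 609/4.
Inner integral in t: integral_{2}^{5} t^2 dt = (5^3 - 2^3)/3
  = 39.
Product: (609/4) * (39) = 23751/4.

23751/4


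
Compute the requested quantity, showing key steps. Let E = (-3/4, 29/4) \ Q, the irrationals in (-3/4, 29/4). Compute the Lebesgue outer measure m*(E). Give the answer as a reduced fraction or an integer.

The interval I = (-3/4, 29/4) has m(I) = 29/4 - (-3/4) = 8 (endpoints are measure-zero, so open/closed/half-open agree). Write I = (I cap Q) u (I \ Q). The rationals in I are countable, so m*(I cap Q) = 0 (cover each rational by intervals whose total length is arbitrarily small). By countable subadditivity m*(I) <= m*(I cap Q) + m*(I \ Q), hence m*(I \ Q) >= m(I) = 8. The reverse inequality m*(I \ Q) <= m*(I) = 8 is trivial since (I \ Q) is a subset of I. Therefore m*(I \ Q) = 8.

8


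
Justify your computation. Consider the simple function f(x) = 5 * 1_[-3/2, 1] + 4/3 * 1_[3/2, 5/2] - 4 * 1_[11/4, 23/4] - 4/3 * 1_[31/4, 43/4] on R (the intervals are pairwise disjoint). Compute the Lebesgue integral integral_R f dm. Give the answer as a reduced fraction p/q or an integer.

For a simple function f = sum_i c_i * 1_{A_i} with disjoint A_i,
  integral f dm = sum_i c_i * m(A_i).
Lengths of the A_i:
  m(A_1) = 1 - (-3/2) = 5/2.
  m(A_2) = 5/2 - 3/2 = 1.
  m(A_3) = 23/4 - 11/4 = 3.
  m(A_4) = 43/4 - 31/4 = 3.
Contributions c_i * m(A_i):
  (5) * (5/2) = 25/2.
  (4/3) * (1) = 4/3.
  (-4) * (3) = -12.
  (-4/3) * (3) = -4.
Total: 25/2 + 4/3 - 12 - 4 = -13/6.

-13/6


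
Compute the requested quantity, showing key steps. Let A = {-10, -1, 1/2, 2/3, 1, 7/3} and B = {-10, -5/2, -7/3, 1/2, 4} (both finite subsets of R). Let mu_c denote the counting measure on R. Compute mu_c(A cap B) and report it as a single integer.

Counting measure on a finite set equals cardinality. mu_c(A cap B) = |A cap B| (elements appearing in both).
Enumerating the elements of A that also lie in B gives 2 element(s).
So mu_c(A cap B) = 2.

2


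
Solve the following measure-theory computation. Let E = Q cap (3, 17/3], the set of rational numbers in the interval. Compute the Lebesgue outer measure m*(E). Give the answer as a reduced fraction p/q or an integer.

The set Q cap (3, 17/3] is countable (a subset of the countable set Q). Lebesgue outer measure of any countable set is 0: each singleton {q} has m*({q}) = 0, and by countable subadditivity m*(union_k {q_k}) <= sum_k m*({q_k}) = sum_k 0 = 0. The reverse inequality m*(E) >= 0 is automatic. So m*(Q cap (3, 17/3]) = 0.

0


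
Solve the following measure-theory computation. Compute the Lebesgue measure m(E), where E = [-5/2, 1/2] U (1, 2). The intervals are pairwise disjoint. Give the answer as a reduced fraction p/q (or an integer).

For pairwise disjoint intervals, m(union_i I_i) = sum_i m(I_i),
and m is invariant under swapping open/closed endpoints (single points have measure 0).
So m(E) = sum_i (b_i - a_i).
  I_1 has length 1/2 - (-5/2) = 3.
  I_2 has length 2 - 1 = 1.
Summing:
  m(E) = 3 + 1 = 4.

4


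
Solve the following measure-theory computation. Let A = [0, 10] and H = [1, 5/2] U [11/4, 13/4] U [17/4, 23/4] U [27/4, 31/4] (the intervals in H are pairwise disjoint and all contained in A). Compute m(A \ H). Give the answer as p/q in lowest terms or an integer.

The ambient interval has length m(A) = 10 - 0 = 10.
Since the holes are disjoint and sit inside A, by finite additivity
  m(H) = sum_i (b_i - a_i), and m(A \ H) = m(A) - m(H).
Computing the hole measures:
  m(H_1) = 5/2 - 1 = 3/2.
  m(H_2) = 13/4 - 11/4 = 1/2.
  m(H_3) = 23/4 - 17/4 = 3/2.
  m(H_4) = 31/4 - 27/4 = 1.
Summed: m(H) = 3/2 + 1/2 + 3/2 + 1 = 9/2.
So m(A \ H) = 10 - 9/2 = 11/2.

11/2


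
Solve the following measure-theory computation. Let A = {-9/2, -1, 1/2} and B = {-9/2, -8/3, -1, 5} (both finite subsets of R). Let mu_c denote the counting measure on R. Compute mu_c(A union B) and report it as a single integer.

Counting measure on a finite set equals cardinality. By inclusion-exclusion, |A union B| = |A| + |B| - |A cap B|.
|A| = 3, |B| = 4, |A cap B| = 2.
So mu_c(A union B) = 3 + 4 - 2 = 5.

5


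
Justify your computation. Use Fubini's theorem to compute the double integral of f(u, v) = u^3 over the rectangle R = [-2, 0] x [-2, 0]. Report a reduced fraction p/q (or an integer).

f(u, v) is a tensor product of a function of u and a function of v, and both factors are bounded continuous (hence Lebesgue integrable) on the rectangle, so Fubini's theorem applies:
  integral_R f d(m x m) = (integral_a1^b1 u^3 du) * (integral_a2^b2 1 dv).
Inner integral in u: integral_{-2}^{0} u^3 du = (0^4 - (-2)^4)/4
  = -4.
Inner integral in v: integral_{-2}^{0} 1 dv = (0^1 - (-2)^1)/1
  = 2.
Product: (-4) * (2) = -8.

-8


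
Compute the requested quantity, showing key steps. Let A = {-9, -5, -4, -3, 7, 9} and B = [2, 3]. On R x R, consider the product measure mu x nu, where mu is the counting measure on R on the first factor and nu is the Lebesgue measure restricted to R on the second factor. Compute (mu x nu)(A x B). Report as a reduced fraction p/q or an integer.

For a measurable rectangle A x B, the product measure satisfies
  (mu x nu)(A x B) = mu(A) * nu(B).
  mu(A) = 6.
  nu(B) = 1.
  (mu x nu)(A x B) = 6 * 1 = 6.

6


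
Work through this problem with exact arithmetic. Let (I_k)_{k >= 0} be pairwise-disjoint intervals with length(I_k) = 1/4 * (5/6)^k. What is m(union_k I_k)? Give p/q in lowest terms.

By countable additivity of the Lebesgue measure on pairwise disjoint measurable sets,
  m(union_{k >= 0} I_k) = sum_{k >= 0} m(I_k) = sum_{k >= 0} a * r^k,
  with a = 1/4 and r = 5/6.
Since 0 < r = 5/6 < 1, the geometric series converges:
  sum_{k >= 0} a * r^k = a / (1 - r).
  = 1/4 / (1 - 5/6)
  = 1/4 / (1/6)
  = 3/2.

3/2


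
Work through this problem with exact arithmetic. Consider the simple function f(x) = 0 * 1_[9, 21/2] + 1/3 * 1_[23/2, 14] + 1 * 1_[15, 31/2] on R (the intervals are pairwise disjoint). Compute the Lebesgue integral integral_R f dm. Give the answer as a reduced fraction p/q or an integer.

For a simple function f = sum_i c_i * 1_{A_i} with disjoint A_i,
  integral f dm = sum_i c_i * m(A_i).
Lengths of the A_i:
  m(A_1) = 21/2 - 9 = 3/2.
  m(A_2) = 14 - 23/2 = 5/2.
  m(A_3) = 31/2 - 15 = 1/2.
Contributions c_i * m(A_i):
  (0) * (3/2) = 0.
  (1/3) * (5/2) = 5/6.
  (1) * (1/2) = 1/2.
Total: 0 + 5/6 + 1/2 = 4/3.

4/3


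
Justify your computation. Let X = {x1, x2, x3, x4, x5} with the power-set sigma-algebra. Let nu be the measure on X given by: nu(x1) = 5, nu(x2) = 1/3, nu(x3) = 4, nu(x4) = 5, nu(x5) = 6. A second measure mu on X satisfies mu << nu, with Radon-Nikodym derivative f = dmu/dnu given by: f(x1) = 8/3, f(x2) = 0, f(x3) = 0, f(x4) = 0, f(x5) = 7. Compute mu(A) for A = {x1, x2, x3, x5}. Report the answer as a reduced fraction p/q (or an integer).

By the defining property of the Radon-Nikodym derivative, for every measurable set A,
  mu(A) = integral_A f dnu.
Since nu is a discrete measure concentrated on the atoms of X, the integral over A reduces to the sum
  mu(A) = sum_{x in A} f(x) * nu({x}).
Computing each term:
  x1: f(x1) * nu(x1) = 8/3 * 5 = 40/3.
  x2: f(x2) * nu(x2) = 0 * 1/3 = 0.
  x3: f(x3) * nu(x3) = 0 * 4 = 0.
  x5: f(x5) * nu(x5) = 7 * 6 = 42.
Summing: mu(A) = 40/3 + 0 + 0 + 42 = 166/3.

166/3


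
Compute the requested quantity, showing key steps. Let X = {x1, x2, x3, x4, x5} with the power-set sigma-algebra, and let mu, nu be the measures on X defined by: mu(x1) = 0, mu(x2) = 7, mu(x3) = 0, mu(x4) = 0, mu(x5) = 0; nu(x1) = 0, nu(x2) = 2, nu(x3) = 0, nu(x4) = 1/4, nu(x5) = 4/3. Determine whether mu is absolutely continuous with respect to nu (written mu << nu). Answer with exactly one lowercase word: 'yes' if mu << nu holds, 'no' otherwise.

mu << nu means: every nu-null measurable set is also mu-null; equivalently, for every atom x, if nu({x}) = 0 then mu({x}) = 0.
Checking each atom:
  x1: nu = 0, mu = 0 -> consistent with mu << nu.
  x2: nu = 2 > 0 -> no constraint.
  x3: nu = 0, mu = 0 -> consistent with mu << nu.
  x4: nu = 1/4 > 0 -> no constraint.
  x5: nu = 4/3 > 0 -> no constraint.
No atom violates the condition. Therefore mu << nu.

yes


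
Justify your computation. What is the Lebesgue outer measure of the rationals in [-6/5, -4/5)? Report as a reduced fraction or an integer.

Q cap [-6/5, -4/5) is countable; list its elements as q_1, q_2, ... . Fix eps > 0 and cover the k-th point by an interval of length eps * 2^(-k). The cover has total length eps * sum_{k>=1} 2^(-k) = eps, so by definition of outer measure m*(Q cap [-6/5, -4/5)) <= eps. Since eps was arbitrary and m* >= 0, the outer measure is 0.

0


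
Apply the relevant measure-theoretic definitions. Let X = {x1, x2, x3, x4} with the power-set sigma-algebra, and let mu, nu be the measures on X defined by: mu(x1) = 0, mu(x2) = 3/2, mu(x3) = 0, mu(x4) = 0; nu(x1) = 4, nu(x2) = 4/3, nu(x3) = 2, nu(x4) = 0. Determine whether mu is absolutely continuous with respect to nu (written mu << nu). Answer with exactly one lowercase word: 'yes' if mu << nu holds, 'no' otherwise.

mu << nu means: every nu-null measurable set is also mu-null; equivalently, for every atom x, if nu({x}) = 0 then mu({x}) = 0.
Checking each atom:
  x1: nu = 4 > 0 -> no constraint.
  x2: nu = 4/3 > 0 -> no constraint.
  x3: nu = 2 > 0 -> no constraint.
  x4: nu = 0, mu = 0 -> consistent with mu << nu.
No atom violates the condition. Therefore mu << nu.

yes


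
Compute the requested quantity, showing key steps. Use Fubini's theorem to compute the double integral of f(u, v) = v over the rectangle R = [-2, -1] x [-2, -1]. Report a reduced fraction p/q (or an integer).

f(u, v) is a tensor product of a function of u and a function of v, and both factors are bounded continuous (hence Lebesgue integrable) on the rectangle, so Fubini's theorem applies:
  integral_R f d(m x m) = (integral_a1^b1 1 du) * (integral_a2^b2 v dv).
Inner integral in u: integral_{-2}^{-1} 1 du = ((-1)^1 - (-2)^1)/1
  = 1.
Inner integral in v: integral_{-2}^{-1} v dv = ((-1)^2 - (-2)^2)/2
  = -3/2.
Product: (1) * (-3/2) = -3/2.

-3/2


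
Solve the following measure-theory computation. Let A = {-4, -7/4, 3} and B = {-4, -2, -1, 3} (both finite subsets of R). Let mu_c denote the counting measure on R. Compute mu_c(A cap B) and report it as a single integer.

Counting measure on a finite set equals cardinality. mu_c(A cap B) = |A cap B| (elements appearing in both).
Enumerating the elements of A that also lie in B gives 2 element(s).
So mu_c(A cap B) = 2.

2


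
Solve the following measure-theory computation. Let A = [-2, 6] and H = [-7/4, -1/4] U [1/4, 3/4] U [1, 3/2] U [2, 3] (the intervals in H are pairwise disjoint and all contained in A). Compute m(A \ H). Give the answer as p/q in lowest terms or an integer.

The ambient interval has length m(A) = 6 - (-2) = 8.
Since the holes are disjoint and sit inside A, by finite additivity
  m(H) = sum_i (b_i - a_i), and m(A \ H) = m(A) - m(H).
Computing the hole measures:
  m(H_1) = -1/4 - (-7/4) = 3/2.
  m(H_2) = 3/4 - 1/4 = 1/2.
  m(H_3) = 3/2 - 1 = 1/2.
  m(H_4) = 3 - 2 = 1.
Summed: m(H) = 3/2 + 1/2 + 1/2 + 1 = 7/2.
So m(A \ H) = 8 - 7/2 = 9/2.

9/2


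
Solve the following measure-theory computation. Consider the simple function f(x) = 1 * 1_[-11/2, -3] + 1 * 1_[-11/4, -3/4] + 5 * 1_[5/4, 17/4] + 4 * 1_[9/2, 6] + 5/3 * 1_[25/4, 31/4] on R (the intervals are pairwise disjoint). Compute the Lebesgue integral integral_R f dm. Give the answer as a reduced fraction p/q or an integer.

For a simple function f = sum_i c_i * 1_{A_i} with disjoint A_i,
  integral f dm = sum_i c_i * m(A_i).
Lengths of the A_i:
  m(A_1) = -3 - (-11/2) = 5/2.
  m(A_2) = -3/4 - (-11/4) = 2.
  m(A_3) = 17/4 - 5/4 = 3.
  m(A_4) = 6 - 9/2 = 3/2.
  m(A_5) = 31/4 - 25/4 = 3/2.
Contributions c_i * m(A_i):
  (1) * (5/2) = 5/2.
  (1) * (2) = 2.
  (5) * (3) = 15.
  (4) * (3/2) = 6.
  (5/3) * (3/2) = 5/2.
Total: 5/2 + 2 + 15 + 6 + 5/2 = 28.

28


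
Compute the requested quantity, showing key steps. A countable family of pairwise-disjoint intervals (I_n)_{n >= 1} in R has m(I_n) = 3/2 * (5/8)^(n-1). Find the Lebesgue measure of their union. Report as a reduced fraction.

By countable additivity of the Lebesgue measure on pairwise disjoint measurable sets,
  m(union_{n >= 1} I_n) = sum_{n >= 1} m(I_n) = sum_{n >= 1} a * r^(n-1),
  with a = 3/2 and r = 5/8.
Since 0 < r = 5/8 < 1, the geometric series converges:
  sum_{n >= 1} a * r^(n-1) = a / (1 - r).
  = 3/2 / (1 - 5/8)
  = 3/2 / (3/8)
  = 4.

4


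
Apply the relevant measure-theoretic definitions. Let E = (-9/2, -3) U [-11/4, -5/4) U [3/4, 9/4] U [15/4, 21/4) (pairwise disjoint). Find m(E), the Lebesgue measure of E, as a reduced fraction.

For pairwise disjoint intervals, m(union_i I_i) = sum_i m(I_i),
and m is invariant under swapping open/closed endpoints (single points have measure 0).
So m(E) = sum_i (b_i - a_i).
  I_1 has length -3 - (-9/2) = 3/2.
  I_2 has length -5/4 - (-11/4) = 3/2.
  I_3 has length 9/4 - 3/4 = 3/2.
  I_4 has length 21/4 - 15/4 = 3/2.
Summing:
  m(E) = 3/2 + 3/2 + 3/2 + 3/2 = 6.

6


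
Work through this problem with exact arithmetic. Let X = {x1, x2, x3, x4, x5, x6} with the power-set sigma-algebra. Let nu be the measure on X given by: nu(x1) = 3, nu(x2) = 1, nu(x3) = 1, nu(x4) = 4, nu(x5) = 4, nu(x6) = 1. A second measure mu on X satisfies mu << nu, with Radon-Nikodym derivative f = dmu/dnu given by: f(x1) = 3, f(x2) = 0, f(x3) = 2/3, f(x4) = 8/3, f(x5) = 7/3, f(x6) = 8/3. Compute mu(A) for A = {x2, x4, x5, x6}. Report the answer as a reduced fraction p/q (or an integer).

By the defining property of the Radon-Nikodym derivative, for every measurable set A,
  mu(A) = integral_A f dnu.
Since nu is a discrete measure concentrated on the atoms of X, the integral over A reduces to the sum
  mu(A) = sum_{x in A} f(x) * nu({x}).
Computing each term:
  x2: f(x2) * nu(x2) = 0 * 1 = 0.
  x4: f(x4) * nu(x4) = 8/3 * 4 = 32/3.
  x5: f(x5) * nu(x5) = 7/3 * 4 = 28/3.
  x6: f(x6) * nu(x6) = 8/3 * 1 = 8/3.
Summing: mu(A) = 0 + 32/3 + 28/3 + 8/3 = 68/3.

68/3


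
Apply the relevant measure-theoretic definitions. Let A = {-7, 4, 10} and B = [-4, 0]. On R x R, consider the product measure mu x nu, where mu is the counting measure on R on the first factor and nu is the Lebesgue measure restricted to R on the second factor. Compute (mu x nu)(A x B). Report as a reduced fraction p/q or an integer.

For a measurable rectangle A x B, the product measure satisfies
  (mu x nu)(A x B) = mu(A) * nu(B).
  mu(A) = 3.
  nu(B) = 4.
  (mu x nu)(A x B) = 3 * 4 = 12.

12


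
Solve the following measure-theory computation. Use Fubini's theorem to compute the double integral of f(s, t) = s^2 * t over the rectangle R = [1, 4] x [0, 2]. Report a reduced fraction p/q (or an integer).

f(s, t) is a tensor product of a function of s and a function of t, and both factors are bounded continuous (hence Lebesgue integrable) on the rectangle, so Fubini's theorem applies:
  integral_R f d(m x m) = (integral_a1^b1 s^2 ds) * (integral_a2^b2 t dt).
Inner integral in s: integral_{1}^{4} s^2 ds = (4^3 - 1^3)/3
  = 21.
Inner integral in t: integral_{0}^{2} t dt = (2^2 - 0^2)/2
  = 2.
Product: (21) * (2) = 42.

42


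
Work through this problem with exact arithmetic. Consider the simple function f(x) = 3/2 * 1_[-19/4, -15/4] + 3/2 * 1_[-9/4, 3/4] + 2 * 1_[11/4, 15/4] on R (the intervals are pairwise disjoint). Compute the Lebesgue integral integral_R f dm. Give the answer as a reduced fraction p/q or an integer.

For a simple function f = sum_i c_i * 1_{A_i} with disjoint A_i,
  integral f dm = sum_i c_i * m(A_i).
Lengths of the A_i:
  m(A_1) = -15/4 - (-19/4) = 1.
  m(A_2) = 3/4 - (-9/4) = 3.
  m(A_3) = 15/4 - 11/4 = 1.
Contributions c_i * m(A_i):
  (3/2) * (1) = 3/2.
  (3/2) * (3) = 9/2.
  (2) * (1) = 2.
Total: 3/2 + 9/2 + 2 = 8.

8


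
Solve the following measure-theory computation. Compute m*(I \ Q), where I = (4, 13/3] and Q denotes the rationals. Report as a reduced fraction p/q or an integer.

The interval I = (4, 13/3] has m(I) = 13/3 - 4 = 1/3 (endpoints are measure-zero, so open/closed/half-open agree). Write I = (I cap Q) u (I \ Q). The rationals in I are countable, so m*(I cap Q) = 0 (cover each rational by intervals whose total length is arbitrarily small). By countable subadditivity m*(I) <= m*(I cap Q) + m*(I \ Q), hence m*(I \ Q) >= m(I) = 1/3. The reverse inequality m*(I \ Q) <= m*(I) = 1/3 is trivial since (I \ Q) is a subset of I. Therefore m*(I \ Q) = 1/3.

1/3


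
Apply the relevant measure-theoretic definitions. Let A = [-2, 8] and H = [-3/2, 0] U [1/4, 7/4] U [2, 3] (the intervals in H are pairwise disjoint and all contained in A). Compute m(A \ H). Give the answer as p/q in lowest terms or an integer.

The ambient interval has length m(A) = 8 - (-2) = 10.
Since the holes are disjoint and sit inside A, by finite additivity
  m(H) = sum_i (b_i - a_i), and m(A \ H) = m(A) - m(H).
Computing the hole measures:
  m(H_1) = 0 - (-3/2) = 3/2.
  m(H_2) = 7/4 - 1/4 = 3/2.
  m(H_3) = 3 - 2 = 1.
Summed: m(H) = 3/2 + 3/2 + 1 = 4.
So m(A \ H) = 10 - 4 = 6.

6


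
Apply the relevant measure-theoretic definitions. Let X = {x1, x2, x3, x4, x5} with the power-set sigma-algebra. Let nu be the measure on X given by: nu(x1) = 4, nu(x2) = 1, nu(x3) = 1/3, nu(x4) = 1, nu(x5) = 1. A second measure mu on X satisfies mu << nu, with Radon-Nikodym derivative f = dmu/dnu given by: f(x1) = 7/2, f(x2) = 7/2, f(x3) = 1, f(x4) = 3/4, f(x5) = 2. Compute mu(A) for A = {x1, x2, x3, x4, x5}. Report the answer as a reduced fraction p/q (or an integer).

By the defining property of the Radon-Nikodym derivative, for every measurable set A,
  mu(A) = integral_A f dnu.
Since nu is a discrete measure concentrated on the atoms of X, the integral over A reduces to the sum
  mu(A) = sum_{x in A} f(x) * nu({x}).
Computing each term:
  x1: f(x1) * nu(x1) = 7/2 * 4 = 14.
  x2: f(x2) * nu(x2) = 7/2 * 1 = 7/2.
  x3: f(x3) * nu(x3) = 1 * 1/3 = 1/3.
  x4: f(x4) * nu(x4) = 3/4 * 1 = 3/4.
  x5: f(x5) * nu(x5) = 2 * 1 = 2.
Summing: mu(A) = 14 + 7/2 + 1/3 + 3/4 + 2 = 247/12.

247/12
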